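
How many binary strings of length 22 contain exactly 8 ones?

Choose the 8 positions: C(22,8) = 319770.

319770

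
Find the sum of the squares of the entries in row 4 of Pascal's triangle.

70

Σ C(4,j)² is the coefficient of x^4 in (1+x)^4(1+x)^4 = (1+x)^8, i.e. C(8,4) = 70.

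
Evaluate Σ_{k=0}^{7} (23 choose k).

1 + 23 + 253 + 1771 + 8855 + 33649 + 100947 + 245157 = 390656.

390656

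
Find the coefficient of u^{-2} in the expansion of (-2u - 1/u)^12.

25344

General term: C(12,j)·(-2u)^j·(-1/u)^(12-j), with u-exponent 1j − 1(12−j) = 2j − 12.
Set 2j − 12 = -2: j = 5.
C(12,5) = 792; (-2)^5 = -32; (-1)^7 = -1.
Coefficient = 792 · (-32) · (-1) = 25344.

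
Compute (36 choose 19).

8597496600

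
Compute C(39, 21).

C(39,21) = C(39,18) by symmetry.
C(39,18) = (39·38·37·36·35·34·33·32·31·30·29·28·27·26·25·24·23·22) / 18! = 399246543793282239774720000 / 6402373705728000 = 62359143990.

62359143990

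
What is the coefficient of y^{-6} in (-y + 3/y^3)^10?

17010

General term: C(10,j)·(-y)^j·(3/y^3)^(10-j), with y-exponent 1j − 3(10−j) = 4j − 30.
Set 4j − 30 = -6: j = 6.
C(10,6) = 210; (-1)^6 = 1; 3^4 = 81.
Coefficient = 210 · 1 · 81 = 17010.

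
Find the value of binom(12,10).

66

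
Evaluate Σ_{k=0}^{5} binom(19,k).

16664

1 + 19 + 171 + 969 + 3876 + 11628 = 16664.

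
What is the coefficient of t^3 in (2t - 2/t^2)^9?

18432

General term: C(9,j)·(2t)^j·(-2/t^2)^(9-j), with t-exponent 1j − 2(9−j) = 3j − 18.
Set 3j − 18 = 3: j = 7.
C(9,7) = 36; 2^7 = 128; (-2)^2 = 4.
Coefficient = 36 · 128 · 4 = 18432.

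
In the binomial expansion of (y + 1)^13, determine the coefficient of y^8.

The general term is C(13,j)·(y)^j·(1)^(13-j); the y^8 term has j = 8.
C(13,8) = 1287.
Coefficient = C(13,8) = 1287.

1287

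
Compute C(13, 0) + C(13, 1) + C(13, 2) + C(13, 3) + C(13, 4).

1093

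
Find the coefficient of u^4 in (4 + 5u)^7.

The general term is C(7,j)·(4)^j·(5u)^(7-j); the u^4 term has j = 3.
C(7,3) = 35.
Coefficient = C(7,3) · 4^3 · 5^4 = 35 · 64 · 625 = 1400000.

1400000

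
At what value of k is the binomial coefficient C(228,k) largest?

114

C(228,k) is maximized at k = 228/2 = 114.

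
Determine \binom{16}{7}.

11440

C(16,7) = (16·15·14·13·12·11·10) / 7! = 57657600 / 5040 = 11440.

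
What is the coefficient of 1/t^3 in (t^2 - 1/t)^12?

General term: C(12,j)·(t^2)^j·(-1/t)^(12-j), with t-exponent 2j − 1(12−j) = 3j − 12.
Set 3j − 12 = -3: j = 3.
C(12,3) = 220; 1^3 = 1; (-1)^9 = -1.
Coefficient = 220 · 1 · (-1) = -220.

-220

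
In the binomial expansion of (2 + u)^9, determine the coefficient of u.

The general term is C(9,j)·(2)^j·(u)^(9-j); the u^1 term has j = 8.
C(9,8) = 9.
Coefficient = C(9,8) · 2^8 = 9 · 256 = 2304.

2304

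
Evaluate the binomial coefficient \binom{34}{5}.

C(34,5) = (34·33·32·31·30) / 5! = 33390720 / 120 = 278256.

278256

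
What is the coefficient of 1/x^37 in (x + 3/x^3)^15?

General term: C(15,j)·(x)^j·(3/x^3)^(15-j), with x-exponent 1j − 3(15−j) = 4j − 45.
Set 4j − 45 = -37: j = 2.
C(15,2) = 105; 1^2 = 1; 3^13 = 1594323.
Coefficient = 105 · 1 · 1594323 = 167403915.

167403915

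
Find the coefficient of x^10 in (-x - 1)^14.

1001

The general term is C(14,j)·(-x)^j·(-1)^(14-j); the x^10 term has j = 10.
C(14,10) = 1001.
Coefficient = C(14,10) = 1001.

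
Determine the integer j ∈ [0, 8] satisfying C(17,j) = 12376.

6

C(17,j) increases on 0 ≤ j ≤ 8. C(17,5) = 6188 and C(17,6) = 12376, so j = 6.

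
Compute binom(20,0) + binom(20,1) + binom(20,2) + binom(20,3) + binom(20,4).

1 + 20 + 190 + 1140 + 4845 = 6196.

6196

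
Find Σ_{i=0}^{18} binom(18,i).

262144

Setting x = 1 in (1+x)^18 gives Σ C(18,i) = 2^18 = 262144.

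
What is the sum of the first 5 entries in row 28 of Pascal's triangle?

1 + 28 + 378 + 3276 + 20475 = 24158.

24158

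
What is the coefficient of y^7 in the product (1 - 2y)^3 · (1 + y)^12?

792

Coefficient of y^7 = Σ_{j} C(3,j)·(-2)^j·C(12,7-j)·1^(7-j) for j from 0 to 3.
= 792 + (-5544) + 9504 + (-3960) = 792.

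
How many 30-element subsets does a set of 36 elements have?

1947792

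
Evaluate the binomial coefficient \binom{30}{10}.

C(30,10) = (30·29·28·27·26·25·24·23·22·21) / 10! = 109027350432000 / 3628800 = 30045015.

30045015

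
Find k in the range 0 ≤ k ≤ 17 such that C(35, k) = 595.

2

C(35,k) increases on 0 ≤ k ≤ 17. C(35,1) = 35 and C(35,2) = 595, so k = 2.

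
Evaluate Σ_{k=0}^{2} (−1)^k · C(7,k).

15

The partial alternating sum Σ_{k=0}^{2} (−1)^k C(7,k) = (−1)^2 C(6,2) = 15.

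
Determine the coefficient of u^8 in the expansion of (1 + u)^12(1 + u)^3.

6435

Coefficient of u^8 = Σ_{j} C(12,j)·C(3,8-j) for j from 5 to 8.
= 792 + 2772 + 2376 + 495 = 6435.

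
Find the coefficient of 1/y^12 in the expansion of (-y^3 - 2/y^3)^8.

General term: C(8,j)·(-y^3)^j·(-2/y^3)^(8-j), with y-exponent 3j − 3(8−j) = 6j − 24.
Set 6j − 24 = -12: j = 2.
C(8,2) = 28; (-1)^2 = 1; (-2)^6 = 64.
Coefficient = 28 · 1 · 64 = 1792.

1792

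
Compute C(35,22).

C(35,22) = C(35,13) by symmetry.
C(35,13) = (35·34·33·32·31·30·29·28·27·26·25·24·23) / 13! = 9193186188426240000 / 6227020800 = 1476337800.

1476337800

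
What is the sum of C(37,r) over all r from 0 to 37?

Setting x = 1 in (1+x)^37 gives Σ C(37,r) = 2^37 = 137438953472.

137438953472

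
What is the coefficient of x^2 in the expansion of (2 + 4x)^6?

The general term is C(6,j)·(2)^j·(4x)^(6-j); the x^2 term has j = 4.
C(6,4) = 15.
Coefficient = C(6,4) · 2^4 · 4^2 = 15 · 16 · 16 = 3840.

3840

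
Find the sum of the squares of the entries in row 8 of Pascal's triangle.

12870

By Vandermonde's identity, Σ C(8,k)² = C(16,8) = 12870.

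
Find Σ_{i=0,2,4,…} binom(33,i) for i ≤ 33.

4294967296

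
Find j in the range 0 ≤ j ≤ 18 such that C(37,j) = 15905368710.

17

C(37,j) increases on 0 ≤ j ≤ 18. C(37,16) = 12875774670 and C(37,17) = 15905368710, so j = 17.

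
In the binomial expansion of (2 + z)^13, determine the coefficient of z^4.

366080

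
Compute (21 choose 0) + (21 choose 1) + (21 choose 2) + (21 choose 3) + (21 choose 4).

7547

1 + 21 + 210 + 1330 + 5985 = 7547.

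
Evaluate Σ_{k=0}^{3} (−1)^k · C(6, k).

-10

The partial alternating sum Σ_{k=0}^{3} (−1)^k C(6,k) = (−1)^3 C(5,3) = -10.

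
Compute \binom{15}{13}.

C(15,13) = C(15,2) by symmetry.
C(15,2) = (15·14) / 2! = 210 / 2 = 105.

105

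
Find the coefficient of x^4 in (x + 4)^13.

187432960

The general term is C(13,j)·(x)^j·(4)^(13-j); the x^4 term has j = 4.
C(13,4) = 715.
Coefficient = C(13,4) · 4^9 = 715 · 262144 = 187432960.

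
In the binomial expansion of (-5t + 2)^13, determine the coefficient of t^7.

The general term is C(13,j)·(-5t)^j·(2)^(13-j); the t^7 term has j = 7.
C(13,7) = 1716.
Coefficient = C(13,7) · (-5)^7 · 2^6 = 1716 · (-78125) · 64 = -8580000000.

-8580000000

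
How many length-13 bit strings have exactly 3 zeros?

Choose the 3 positions: C(13,3) = 286.

286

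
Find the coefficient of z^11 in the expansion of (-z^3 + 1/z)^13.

1716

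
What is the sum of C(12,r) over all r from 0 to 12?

4096

The entries of row 12 sum to 2^12 = 4096.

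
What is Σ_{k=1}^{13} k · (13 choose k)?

53248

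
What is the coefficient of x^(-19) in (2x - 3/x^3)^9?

General term: C(9,j)·(2x)^j·(-3/x^3)^(9-j), with x-exponent 1j − 3(9−j) = 4j − 27.
Set 4j − 27 = -19: j = 2.
C(9,2) = 36; 2^2 = 4; (-3)^7 = -2187.
Coefficient = 36 · 4 · (-2187) = -314928.

-314928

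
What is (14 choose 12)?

91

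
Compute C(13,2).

78

C(13,2) = (13·12) / 2! = 156 / 2 = 78.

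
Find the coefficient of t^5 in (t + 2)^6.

The general term is C(6,j)·(t)^j·(2)^(6-j); the t^5 term has j = 5.
C(6,5) = 6.
Coefficient = C(6,5) · 2^1 = 6 · 2 = 12.

12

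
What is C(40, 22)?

C(40,22) = C(40,18) by symmetry.
C(40,18) = (40·39·38·37·36·35·34·33·32·31·30·29·28·27·26·25·24·23) / 18! = 725902806896876799590400000 / 6402373705728000 = 113380261800.

113380261800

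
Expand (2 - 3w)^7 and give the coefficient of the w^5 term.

-20412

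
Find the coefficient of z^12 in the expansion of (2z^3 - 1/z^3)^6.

General term: C(6,j)·(2z^3)^j·(-1/z^3)^(6-j), with z-exponent 3j − 3(6−j) = 6j − 18.
Set 6j − 18 = 12: j = 5.
C(6,5) = 6; 2^5 = 32; (-1)^1 = -1.
Coefficient = 6 · 32 · (-1) = -192.

-192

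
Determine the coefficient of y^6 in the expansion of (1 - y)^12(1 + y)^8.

104

Coefficient of y^6 = Σ_{j} C(12,j)·(-1)^j·C(8,6-j)·1^(6-j) for j from 0 to 6.
= 28 + (-672) + 4620 + (-12320) + 13860 + (-6336) + 924 = 104.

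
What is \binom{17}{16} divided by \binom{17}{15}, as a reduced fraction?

C(n,k+1)/C(n,k) = (n−k)/(k+1) = (17−15)/(15+1) = 2/16 = 1/8.

1/8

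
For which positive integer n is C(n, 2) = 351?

27

n(n−1)/2 = 351 ⇒ n(n−1) = 702. Since 27·26 = 702, n = 27.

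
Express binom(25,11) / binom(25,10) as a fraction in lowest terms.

C(n,k+1)/C(n,k) = (n−k)/(k+1) = (25−10)/(10+1) = 15/11.

15/11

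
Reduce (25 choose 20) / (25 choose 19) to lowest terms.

C(n,k+1)/C(n,k) = (n−k)/(k+1) = (25−19)/(19+1) = 6/20 = 3/10.

3/10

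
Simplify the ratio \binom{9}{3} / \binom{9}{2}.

7/3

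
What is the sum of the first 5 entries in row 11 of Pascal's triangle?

562

1 + 11 + 55 + 165 + 330 = 562.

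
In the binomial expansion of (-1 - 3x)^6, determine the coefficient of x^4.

The general term is C(6,j)·(-1)^j·(-3x)^(6-j); the x^4 term has j = 2.
C(6,2) = 15.
Coefficient = C(6,2) · (-3)^4 = 15 · 81 = 1215.

1215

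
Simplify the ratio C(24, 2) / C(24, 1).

C(n,k+1)/C(n,k) = (n−k)/(k+1) = (24−1)/(1+1) = 23/2.

23/2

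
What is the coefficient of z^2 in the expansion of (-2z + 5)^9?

The general term is C(9,j)·(-2z)^j·(5)^(9-j); the z^2 term has j = 2.
C(9,2) = 36.
Coefficient = C(9,2) · (-2)^2 · 5^7 = 36 · 4 · 78125 = 11250000.

11250000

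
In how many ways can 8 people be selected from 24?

This is C(24,8) = 735471.

735471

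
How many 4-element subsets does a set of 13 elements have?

715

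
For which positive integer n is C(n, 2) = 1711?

59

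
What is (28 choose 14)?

40116600

C(28,14) = (28·27·26·25·24·23·22·21·20·19·18·17·16·15) / 14! = 3497296636753920000 / 87178291200 = 40116600.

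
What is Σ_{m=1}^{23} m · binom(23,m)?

Differentiating (1+x)^23 and setting x=1: Σ m·C(23,m) = 23·2^22 = 96468992.

96468992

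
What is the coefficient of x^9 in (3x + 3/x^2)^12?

6377292

General term: C(12,j)·(3x)^j·(3/x^2)^(12-j), with x-exponent 1j − 2(12−j) = 3j − 24.
Set 3j − 24 = 9: j = 11.
C(12,11) = 12; 3^11 = 177147; 3^1 = 3.
Coefficient = 12 · 177147 · 3 = 6377292.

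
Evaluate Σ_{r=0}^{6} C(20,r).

60460

1 + 20 + 190 + 1140 + 4845 + 15504 + 38760 = 60460.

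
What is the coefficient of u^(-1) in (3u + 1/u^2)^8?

13608

General term: C(8,j)·(3u)^j·(1/u^2)^(8-j), with u-exponent 1j − 2(8−j) = 3j − 16.
Set 3j − 16 = -1: j = 5.
C(8,5) = 56; 3^5 = 243; 1^3 = 1.
Coefficient = 56 · 243 · 1 = 13608.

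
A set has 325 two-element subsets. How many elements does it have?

26

n(n−1)/2 = 325 ⇒ n(n−1) = 650. Since 26·25 = 650, n = 26.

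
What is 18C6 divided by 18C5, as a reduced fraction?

C(n,k+1)/C(n,k) = (n−k)/(k+1) = (18−5)/(5+1) = 13/6.

13/6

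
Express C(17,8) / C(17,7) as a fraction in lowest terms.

C(n,k+1)/C(n,k) = (n−k)/(k+1) = (17−7)/(7+1) = 10/8 = 5/4.

5/4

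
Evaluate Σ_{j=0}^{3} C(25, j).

2626

1 + 25 + 300 + 2300 = 2626.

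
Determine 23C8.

490314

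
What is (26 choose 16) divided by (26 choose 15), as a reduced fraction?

C(n,k+1)/C(n,k) = (n−k)/(k+1) = (26−15)/(15+1) = 11/16.

11/16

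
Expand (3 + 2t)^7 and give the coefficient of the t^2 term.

The general term is C(7,j)·(3)^j·(2t)^(7-j); the t^2 term has j = 5.
C(7,5) = 21.
Coefficient = C(7,5) · 3^5 · 2^2 = 21 · 243 · 4 = 20412.

20412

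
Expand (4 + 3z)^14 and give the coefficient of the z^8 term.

The general term is C(14,j)·(4)^j·(3z)^(14-j); the z^8 term has j = 6.
C(14,6) = 3003.
Coefficient = C(14,6) · 4^6 · 3^8 = 3003 · 4096 · 6561 = 80702189568.

80702189568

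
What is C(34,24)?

131128140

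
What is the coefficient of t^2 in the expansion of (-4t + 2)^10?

184320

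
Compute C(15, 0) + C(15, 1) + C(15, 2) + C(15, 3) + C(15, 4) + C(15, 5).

4944

1 + 15 + 105 + 455 + 1365 + 3003 = 4944.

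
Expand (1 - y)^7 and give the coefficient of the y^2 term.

The general term is C(7,j)·(1)^j·(-y)^(7-j); the y^2 term has j = 5.
C(7,5) = 21.
Coefficient = C(7,5) = 21.

21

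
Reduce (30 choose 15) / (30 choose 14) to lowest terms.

16/15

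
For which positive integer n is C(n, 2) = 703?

38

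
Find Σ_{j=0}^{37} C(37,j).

Setting x = 1 in (1+x)^37 gives Σ C(37,j) = 2^37 = 137438953472.

137438953472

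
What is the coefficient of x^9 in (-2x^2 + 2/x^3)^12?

General term: C(12,j)·(-2x^2)^j·(2/x^3)^(12-j), with x-exponent 2j − 3(12−j) = 5j − 36.
Set 5j − 36 = 9: j = 9.
C(12,9) = 220; (-2)^9 = -512; 2^3 = 8.
Coefficient = 220 · (-512) · 8 = -901120.

-901120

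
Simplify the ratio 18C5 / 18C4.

14/5

C(n,k+1)/C(n,k) = (n−k)/(k+1) = (18−4)/(4+1) = 14/5.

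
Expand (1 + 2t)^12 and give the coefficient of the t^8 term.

The general term is C(12,j)·(1)^j·(2t)^(12-j); the t^8 term has j = 4.
C(12,4) = 495.
Coefficient = C(12,4) · 2^8 = 495 · 256 = 126720.

126720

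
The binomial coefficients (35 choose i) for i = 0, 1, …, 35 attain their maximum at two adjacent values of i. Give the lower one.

17

For odd n = 35, C(35,i) peaks at i = (n−1)/2 and (n+1)/2; the lower is 17.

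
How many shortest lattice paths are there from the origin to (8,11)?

Each path is a sequence of 19 steps with 8 rights: C(19,8) = 75582.

75582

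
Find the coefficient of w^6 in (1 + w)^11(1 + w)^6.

Coefficient of w^6 = Σ_{j} C(11,j)·C(6,6-j) for j from 0 to 6.
= 1 + 66 + 825 + 3300 + 4950 + 2772 + 462 = 12376.

12376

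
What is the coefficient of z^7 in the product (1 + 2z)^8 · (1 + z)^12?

Coefficient of z^7 = Σ_{j} C(8,j)·2^j·C(12,7-j)·1^(7-j) for j from 0 to 7.
= 792 + 14784 + 88704 + 221760 + 246400 + 118272 + 21504 + 1024 = 713240.

713240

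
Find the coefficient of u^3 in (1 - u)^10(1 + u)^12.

-20

Coefficient of u^3 = Σ_{j} C(10,j)·(-1)^j·C(12,3-j)·1^(3-j) for j from 0 to 3.
= 220 + (-660) + 540 + (-120) = -20.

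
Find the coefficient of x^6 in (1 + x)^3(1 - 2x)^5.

64

Coefficient of x^6 = Σ_{j} C(3,j)·1^j·C(5,6-j)·(-2)^(6-j) for j from 1 to 3.
= (-96) + 240 + (-80) = 64.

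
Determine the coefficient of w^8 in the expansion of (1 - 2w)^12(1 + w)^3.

Coefficient of w^8 = Σ_{j} C(12,j)·(-2)^j·C(3,8-j)·1^(8-j) for j from 5 to 8.
= (-25344) + 177408 + (-304128) + 126720 = -25344.

-25344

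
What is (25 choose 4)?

12650

C(25,4) = (25·24·23·22) / 4! = 303600 / 24 = 12650.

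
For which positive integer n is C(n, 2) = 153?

n(n−1)/2 = 153 ⇒ n(n−1) = 306. Since 18·17 = 306, n = 18.

18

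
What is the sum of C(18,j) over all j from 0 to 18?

262144

The entries of row 18 sum to 2^18 = 262144.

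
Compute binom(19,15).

C(19,15) = C(19,4) by symmetry.
C(19,4) = (19·18·17·16) / 4! = 93024 / 24 = 3876.

3876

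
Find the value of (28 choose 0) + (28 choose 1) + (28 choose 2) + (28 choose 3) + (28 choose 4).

24158

1 + 28 + 378 + 3276 + 20475 = 24158.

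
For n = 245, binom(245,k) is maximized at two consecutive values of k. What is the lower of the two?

122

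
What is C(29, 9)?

10015005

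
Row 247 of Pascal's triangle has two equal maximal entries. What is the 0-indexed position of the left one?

123

For odd n = 247, C(247,r) peaks at r = (n−1)/2 and (n+1)/2; the smaller is 123.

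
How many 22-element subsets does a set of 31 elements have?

20160075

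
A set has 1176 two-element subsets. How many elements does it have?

n(n−1)/2 = 1176 ⇒ n(n−1) = 2352. Since 49·48 = 2352, n = 49.

49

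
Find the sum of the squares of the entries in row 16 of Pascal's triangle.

601080390

By Vandermonde's identity, Σ C(16,r)² = C(32,16) = 601080390.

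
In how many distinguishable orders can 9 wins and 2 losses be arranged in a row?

Choose positions for the wins: C(11,9) = 55.

55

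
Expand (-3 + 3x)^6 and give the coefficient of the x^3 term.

-14580

The general term is C(6,j)·(-3)^j·(3x)^(6-j); the x^3 term has j = 3.
C(6,3) = 20.
Coefficient = C(6,3) · (-3)^3 · 3^3 = 20 · (-27) · 27 = -14580.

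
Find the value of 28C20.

3108105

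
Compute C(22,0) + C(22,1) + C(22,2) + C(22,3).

1 + 22 + 231 + 1540 = 1794.

1794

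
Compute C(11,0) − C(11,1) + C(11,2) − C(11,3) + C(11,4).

210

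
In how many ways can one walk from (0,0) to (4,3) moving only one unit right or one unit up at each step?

35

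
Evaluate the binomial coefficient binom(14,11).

C(14,11) = C(14,3) by symmetry.
C(14,3) = (14·13·12) / 3! = 2184 / 6 = 364.

364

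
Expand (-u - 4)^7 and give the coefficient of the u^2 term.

The general term is C(7,j)·(-u)^j·(-4)^(7-j); the u^2 term has j = 2.
C(7,2) = 21.
Coefficient = C(7,2) · (-4)^5 = 21 · (-1024) = -21504.

-21504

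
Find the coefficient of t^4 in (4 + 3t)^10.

69672960

The general term is C(10,j)·(4)^j·(3t)^(10-j); the t^4 term has j = 6.
C(10,6) = 210.
Coefficient = C(10,6) · 4^6 · 3^4 = 210 · 4096 · 81 = 69672960.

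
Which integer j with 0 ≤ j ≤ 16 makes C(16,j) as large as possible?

C(16,j) is maximized at j = 16/2 = 8.

8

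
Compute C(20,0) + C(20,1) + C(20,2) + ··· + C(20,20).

Setting x = 1 in (1+x)^20 gives Σ C(20,i) = 2^20 = 1048576.

1048576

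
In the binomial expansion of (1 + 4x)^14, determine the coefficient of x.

The general term is C(14,j)·(1)^j·(4x)^(14-j); the x^1 term has j = 13.
C(14,13) = 14.
Coefficient = C(14,13) · 4^1 = 14 · 4 = 56.

56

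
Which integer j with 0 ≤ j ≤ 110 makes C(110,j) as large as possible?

55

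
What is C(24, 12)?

2704156

C(24,12) = (24·23·22·21·20·19·18·17·16·15·14·13) / 12! = 1295295050649600 / 479001600 = 2704156.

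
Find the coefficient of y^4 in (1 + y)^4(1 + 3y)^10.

32521

Coefficient of y^4 = Σ_{j} C(4,j)·1^j·C(10,4-j)·3^(4-j) for j from 0 to 4.
= 17010 + 12960 + 2430 + 120 + 1 = 32521.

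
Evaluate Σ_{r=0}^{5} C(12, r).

1 + 12 + 66 + 220 + 495 + 792 = 1586.

1586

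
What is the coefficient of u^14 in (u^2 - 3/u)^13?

General term: C(13,j)·(u^2)^j·(-3/u)^(13-j), with u-exponent 2j − 1(13−j) = 3j − 13.
Set 3j − 13 = 14: j = 9.
C(13,9) = 715; 1^9 = 1; (-3)^4 = 81.
Coefficient = 715 · 1 · 81 = 57915.

57915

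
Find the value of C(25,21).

12650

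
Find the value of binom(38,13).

C(38,13) = (38·37·36·35·34·33·32·31·30·29·28·27·26) / 13! = 33719008124158156800 / 6227020800 = 5414950296.

5414950296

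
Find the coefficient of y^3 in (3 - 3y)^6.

The general term is C(6,j)·(3)^j·(-3y)^(6-j); the y^3 term has j = 3.
C(6,3) = 20.
Coefficient = C(6,3) · 3^3 · (-3)^3 = 20 · 27 · (-27) = -14580.

-14580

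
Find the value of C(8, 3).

56

C(8,3) = (8·7·6) / 3! = 336 / 6 = 56.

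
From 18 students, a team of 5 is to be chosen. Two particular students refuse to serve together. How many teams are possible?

8008

All 5-subsets: C(18,5) = 8568. Those containing both fixed elements: C(16,3) = 560.
8568 − 560 = 8008.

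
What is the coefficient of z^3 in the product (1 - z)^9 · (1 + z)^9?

Coefficient of z^3 = Σ_{j} C(9,j)·(-1)^j·C(9,3-j)·1^(3-j) for j from 0 to 3.
= 84 + (-324) + 324 + (-84) = 0.

0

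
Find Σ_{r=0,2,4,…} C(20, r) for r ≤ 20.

524288

Even-r terms of row 20 sum to 2^19 = 524288.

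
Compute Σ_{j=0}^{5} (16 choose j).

6885

1 + 16 + 120 + 560 + 1820 + 4368 = 6885.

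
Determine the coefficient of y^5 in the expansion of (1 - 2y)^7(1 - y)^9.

Coefficient of y^5 = Σ_{j} C(7,j)·(-2)^j·C(9,5-j)·(-1)^(5-j) for j from 0 to 5.
= (-126) + (-1764) + (-7056) + (-10080) + (-5040) + (-672) = -24738.

-24738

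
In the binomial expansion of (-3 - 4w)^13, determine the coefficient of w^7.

The general term is C(13,j)·(-3)^j·(-4w)^(13-j); the w^7 term has j = 6.
C(13,6) = 1716.
Coefficient = C(13,6) · (-3)^6 · (-4)^7 = 1716 · 729 · (-16384) = -20495794176.

-20495794176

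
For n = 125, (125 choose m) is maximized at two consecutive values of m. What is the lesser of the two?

62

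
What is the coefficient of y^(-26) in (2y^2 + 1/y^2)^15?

General term: C(15,j)·(2y^2)^j·(1/y^2)^(15-j), with y-exponent 2j − 2(15−j) = 4j − 30.
Set 4j − 30 = -26: j = 1.
C(15,1) = 15; 2^1 = 2; 1^14 = 1.
Coefficient = 15 · 2 · 1 = 30.

30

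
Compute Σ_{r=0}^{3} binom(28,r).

3683

1 + 28 + 378 + 3276 = 3683.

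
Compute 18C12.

C(18,12) = C(18,6) by symmetry.
C(18,6) = (18·17·16·15·14·13) / 6! = 13366080 / 720 = 18564.

18564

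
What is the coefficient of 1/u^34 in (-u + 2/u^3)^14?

General term: C(14,j)·(-u)^j·(2/u^3)^(14-j), with u-exponent 1j − 3(14−j) = 4j − 42.
Set 4j − 42 = -34: j = 2.
C(14,2) = 91; (-1)^2 = 1; 2^12 = 4096.
Coefficient = 91 · 1 · 4096 = 372736.

372736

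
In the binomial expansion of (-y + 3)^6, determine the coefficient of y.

The general term is C(6,j)·(-y)^j·(3)^(6-j); the y^1 term has j = 1.
C(6,1) = 6.
Coefficient = C(6,1) · (-1)^1 · 3^5 = 6 · (-1) · 243 = -1458.

-1458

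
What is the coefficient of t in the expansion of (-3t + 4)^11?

-34603008

The general term is C(11,j)·(-3t)^j·(4)^(11-j); the t^1 term has j = 1.
C(11,1) = 11.
Coefficient = C(11,1) · (-3)^1 · 4^10 = 11 · (-3) · 1048576 = -34603008.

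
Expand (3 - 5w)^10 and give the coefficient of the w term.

-984150

The general term is C(10,j)·(3)^j·(-5w)^(10-j); the w^1 term has j = 9.
C(10,9) = 10.
Coefficient = C(10,9) · 3^9 · (-5)^1 = 10 · 19683 · (-5) = -984150.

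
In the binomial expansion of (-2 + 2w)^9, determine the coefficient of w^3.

43008

The general term is C(9,j)·(-2)^j·(2w)^(9-j); the w^3 term has j = 6.
C(9,6) = 84.
Coefficient = C(9,6) · (-2)^6 · 2^3 = 84 · 64 · 8 = 43008.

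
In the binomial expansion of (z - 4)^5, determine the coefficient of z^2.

-640

The general term is C(5,j)·(z)^j·(-4)^(5-j); the z^2 term has j = 2.
C(5,2) = 10.
Coefficient = C(5,2) · (-4)^3 = 10 · (-64) = -640.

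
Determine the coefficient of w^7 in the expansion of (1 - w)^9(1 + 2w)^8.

Coefficient of w^7 = Σ_{j} C(9,j)·(-1)^j·C(8,7-j)·2^(7-j) for j from 0 to 7.
= 1024 + (-16128) + 64512 + (-94080) + 56448 + (-14112) + 1344 + (-36) = -1028.

-1028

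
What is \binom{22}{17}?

C(22,17) = C(22,5) by symmetry.
C(22,5) = (22·21·20·19·18) / 5! = 3160080 / 120 = 26334.

26334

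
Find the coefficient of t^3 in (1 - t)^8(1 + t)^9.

Coefficient of t^3 = Σ_{j} C(8,j)·(-1)^j·C(9,3-j)·1^(3-j) for j from 0 to 3.
= 84 + (-288) + 252 + (-56) = -8.

-8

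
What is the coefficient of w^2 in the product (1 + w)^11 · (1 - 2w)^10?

Coefficient of w^2 = Σ_{j} C(11,j)·1^j·C(10,2-j)·(-2)^(2-j) for j from 0 to 2.
= 180 + (-220) + 55 = 15.

15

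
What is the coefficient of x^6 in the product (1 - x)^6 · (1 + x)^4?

Coefficient of x^6 = Σ_{j} C(6,j)·(-1)^j·C(4,6-j)·1^(6-j) for j from 2 to 6.
= 15 + (-80) + 90 + (-24) + 1 = 2.

2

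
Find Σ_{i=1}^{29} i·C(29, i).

7784628224

Differentiating (1+x)^29 and setting x=1: Σ i·C(29,i) = 29·2^28 = 7784628224.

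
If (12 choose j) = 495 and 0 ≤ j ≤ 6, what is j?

C(12,j) increases on 0 ≤ j ≤ 6. C(12,3) = 220 and C(12,4) = 495, so j = 4.

4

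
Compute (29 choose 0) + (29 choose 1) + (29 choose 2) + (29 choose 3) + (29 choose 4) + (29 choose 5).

1 + 29 + 406 + 3654 + 23751 + 118755 = 146596.

146596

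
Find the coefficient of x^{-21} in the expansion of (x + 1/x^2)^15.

General term: C(15,j)·(x)^j·(1/x^2)^(15-j), with x-exponent 1j − 2(15−j) = 3j − 30.
Set 3j − 30 = -21: j = 3.
C(15,3) = 455; 1^3 = 1; 1^12 = 1.
Coefficient = 455 · 1 · 1 = 455.

455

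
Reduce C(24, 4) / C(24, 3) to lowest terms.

21/4

C(n,k+1)/C(n,k) = (n−k)/(k+1) = (24−3)/(3+1) = 21/4.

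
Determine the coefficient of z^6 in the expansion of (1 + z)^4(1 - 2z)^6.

156

Coefficient of z^6 = Σ_{j} C(4,j)·1^j·C(6,6-j)·(-2)^(6-j) for j from 0 to 4.
= 64 + (-768) + 1440 + (-640) + 60 = 156.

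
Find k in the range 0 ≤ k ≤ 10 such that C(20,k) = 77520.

7

C(20,k) increases on 0 ≤ k ≤ 10. C(20,6) = 38760 and C(20,7) = 77520, so k = 7.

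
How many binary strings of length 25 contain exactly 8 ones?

Choose the 8 positions: C(25,8) = 1081575.

1081575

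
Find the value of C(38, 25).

C(38,25) = C(38,13) by symmetry.
C(38,13) = (38·37·36·35·34·33·32·31·30·29·28·27·26) / 13! = 33719008124158156800 / 6227020800 = 5414950296.

5414950296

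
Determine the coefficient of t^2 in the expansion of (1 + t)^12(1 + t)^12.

276

Coefficient of t^2 = Σ_{j} C(12,j)·C(12,2-j) for j from 0 to 2.
= 66 + 144 + 66 = 276.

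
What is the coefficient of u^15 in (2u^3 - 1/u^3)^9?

General term: C(9,j)·(2u^3)^j·(-1/u^3)^(9-j), with u-exponent 3j − 3(9−j) = 6j − 27.
Set 6j − 27 = 15: j = 7.
C(9,7) = 36; 2^7 = 128; (-1)^2 = 1.
Coefficient = 36 · 128 · 1 = 4608.

4608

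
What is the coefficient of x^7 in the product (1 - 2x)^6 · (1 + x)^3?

-144

Coefficient of x^7 = Σ_{j} C(6,j)·(-2)^j·C(3,7-j)·1^(7-j) for j from 4 to 6.
= 240 + (-576) + 192 = -144.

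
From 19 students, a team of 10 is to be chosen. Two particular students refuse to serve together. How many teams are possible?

All 10-subsets: C(19,10) = 92378. Those containing both fixed elements: C(17,8) = 24310.
92378 − 24310 = 68068.

68068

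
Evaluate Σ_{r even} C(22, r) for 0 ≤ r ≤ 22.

2097152

Even-r terms of row 22 sum to 2^21 = 2097152.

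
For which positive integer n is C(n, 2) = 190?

n(n−1)/2 = 190 ⇒ n(n−1) = 380. Since 20·19 = 380, n = 20.

20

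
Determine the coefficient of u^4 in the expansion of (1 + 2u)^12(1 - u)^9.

-306

Coefficient of u^4 = Σ_{j} C(12,j)·2^j·C(9,4-j)·(-1)^(4-j) for j from 0 to 4.
= 126 + (-2016) + 9504 + (-15840) + 7920 = -306.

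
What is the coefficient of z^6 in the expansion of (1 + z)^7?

7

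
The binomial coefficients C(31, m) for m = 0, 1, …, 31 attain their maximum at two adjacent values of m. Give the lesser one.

For odd n = 31, C(31,m) peaks at m = (n−1)/2 and (n+1)/2; the lesser is 15.

15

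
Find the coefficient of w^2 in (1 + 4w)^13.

The general term is C(13,j)·(1)^j·(4w)^(13-j); the w^2 term has j = 11.
C(13,11) = 78.
Coefficient = C(13,11) · 4^2 = 78 · 16 = 1248.

1248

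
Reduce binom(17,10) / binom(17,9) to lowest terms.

C(n,k+1)/C(n,k) = (n−k)/(k+1) = (17−9)/(9+1) = 8/10 = 4/5.

4/5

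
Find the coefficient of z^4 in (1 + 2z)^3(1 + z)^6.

363

Coefficient of z^4 = Σ_{j} C(3,j)·2^j·C(6,4-j)·1^(4-j) for j from 0 to 3.
= 15 + 120 + 180 + 48 = 363.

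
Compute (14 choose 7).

3432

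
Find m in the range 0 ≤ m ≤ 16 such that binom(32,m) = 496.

2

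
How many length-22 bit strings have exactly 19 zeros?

1540

Choose the 19 positions: C(22,19) = 1540.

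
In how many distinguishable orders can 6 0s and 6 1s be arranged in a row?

Choose positions for the 0s: C(12,6) = 924.

924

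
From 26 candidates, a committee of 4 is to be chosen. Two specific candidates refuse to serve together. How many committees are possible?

14674

All 4-subsets: C(26,4) = 14950. Those containing both fixed elements: C(24,2) = 276.
14950 − 276 = 14674.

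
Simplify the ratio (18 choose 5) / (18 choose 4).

C(n,k+1)/C(n,k) = (n−k)/(k+1) = (18−4)/(4+1) = 14/5.

14/5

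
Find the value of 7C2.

21

C(7,2) = (7·6) / 2! = 42 / 2 = 21.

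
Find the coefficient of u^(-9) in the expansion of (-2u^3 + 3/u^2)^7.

General term: C(7,j)·(-2u^3)^j·(3/u^2)^(7-j), with u-exponent 3j − 2(7−j) = 5j − 14.
Set 5j − 14 = -9: j = 1.
C(7,1) = 7; (-2)^1 = -2; 3^6 = 729.
Coefficient = 7 · (-2) · 729 = -10206.

-10206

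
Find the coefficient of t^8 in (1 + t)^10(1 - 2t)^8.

Coefficient of t^8 = Σ_{j} C(10,j)·1^j·C(8,8-j)·(-2)^(8-j) for j from 0 to 8.
= 256 + (-10240) + 80640 + (-215040) + 235200 + (-112896) + 23520 + (-1920) + 45 = -435.

-435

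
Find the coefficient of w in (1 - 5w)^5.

The general term is C(5,j)·(1)^j·(-5w)^(5-j); the w^1 term has j = 4.
C(5,4) = 5.
Coefficient = C(5,4) · (-5)^1 = 5 · (-5) = -25.

-25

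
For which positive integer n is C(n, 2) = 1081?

47

n(n−1)/2 = 1081 ⇒ n(n−1) = 2162. Since 47·46 = 2162, n = 47.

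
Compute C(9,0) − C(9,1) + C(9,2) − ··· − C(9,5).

-56

The partial alternating sum Σ_{k=0}^{5} (−1)^k C(9,k) = (−1)^5 C(8,5) = -56.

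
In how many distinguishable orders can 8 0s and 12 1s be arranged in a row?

125970

Choose positions for the 0s: C(20,8) = 125970.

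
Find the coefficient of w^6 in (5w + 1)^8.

The general term is C(8,j)·(5w)^j·(1)^(8-j); the w^6 term has j = 6.
C(8,6) = 28.
Coefficient = C(8,6) · 5^6 = 28 · 15625 = 437500.

437500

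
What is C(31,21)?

44352165

C(31,21) = C(31,10) by symmetry.
C(31,10) = (31·30·29·28·27·26·25·24·23·22) / 10! = 160945136352000 / 3628800 = 44352165.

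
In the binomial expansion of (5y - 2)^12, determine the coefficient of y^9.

The general term is C(12,j)·(5y)^j·(-2)^(12-j); the y^9 term has j = 9.
C(12,9) = 220.
Coefficient = C(12,9) · 5^9 · (-2)^3 = 220 · 1953125 · (-8) = -3437500000.

-3437500000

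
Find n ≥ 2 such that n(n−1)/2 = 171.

n(n−1)/2 = 171 ⇒ n(n−1) = 342. Since 19·18 = 342, n = 19.

19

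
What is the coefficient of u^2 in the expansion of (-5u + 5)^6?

The general term is C(6,j)·(-5u)^j·(5)^(6-j); the u^2 term has j = 2.
C(6,2) = 15.
Coefficient = C(6,2) · (-5)^2 · 5^4 = 15 · 25 · 625 = 234375.

234375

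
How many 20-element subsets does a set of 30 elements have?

30045015

C(30,20) = C(30,10) by symmetry.
C(30,10) = (30·29·28·27·26·25·24·23·22·21) / 10! = 109027350432000 / 3628800 = 30045015.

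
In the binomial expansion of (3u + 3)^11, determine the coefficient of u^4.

58458510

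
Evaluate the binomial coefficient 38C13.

5414950296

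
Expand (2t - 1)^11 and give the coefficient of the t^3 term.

The general term is C(11,j)·(2t)^j·(-1)^(11-j); the t^3 term has j = 3.
C(11,3) = 165.
Coefficient = C(11,3) · 2^3 = 165 · 8 = 1320.

1320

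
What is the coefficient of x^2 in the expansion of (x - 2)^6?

240

The general term is C(6,j)·(x)^j·(-2)^(6-j); the x^2 term has j = 2.
C(6,2) = 15.
Coefficient = C(6,2) · (-2)^4 = 15 · 16 = 240.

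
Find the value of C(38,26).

C(38,26) = C(38,12) by symmetry.
C(38,12) = (38·37·36·35·34·33·32·31·30·29·28·27) / 12! = 1296884927852236800 / 479001600 = 2707475148.

2707475148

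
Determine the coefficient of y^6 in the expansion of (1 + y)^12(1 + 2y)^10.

Coefficient of y^6 = Σ_{j} C(12,j)·1^j·C(10,6-j)·2^(6-j) for j from 0 to 6.
= 13440 + 96768 + 221760 + 211200 + 89100 + 15840 + 924 = 649032.

649032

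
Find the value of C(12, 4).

495

C(12,4) = (12·11·10·9) / 4! = 11880 / 24 = 495.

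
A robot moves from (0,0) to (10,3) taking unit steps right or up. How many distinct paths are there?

Each path is a sequence of 13 steps with 10 rights: C(13,10) = 286.

286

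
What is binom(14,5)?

2002

C(14,5) = (14·13·12·11·10) / 5! = 240240 / 120 = 2002.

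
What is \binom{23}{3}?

1771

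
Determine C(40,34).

3838380

C(40,34) = C(40,6) by symmetry.
C(40,6) = (40·39·38·37·36·35) / 6! = 2763633600 / 720 = 3838380.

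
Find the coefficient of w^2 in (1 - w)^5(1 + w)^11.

10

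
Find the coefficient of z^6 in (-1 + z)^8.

28

The general term is C(8,j)·(-1)^j·(z)^(8-j); the z^6 term has j = 2.
C(8,2) = 28.
Coefficient = C(8,2) = 28.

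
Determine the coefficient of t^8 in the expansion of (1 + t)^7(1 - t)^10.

-70

Coefficient of t^8 = Σ_{j} C(7,j)·1^j·C(10,8-j)·(-1)^(8-j) for j from 0 to 7.
= 45 + (-840) + 4410 + (-8820) + 7350 + (-2520) + 315 + (-10) = -70.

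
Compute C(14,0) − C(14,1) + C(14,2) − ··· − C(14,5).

-1287

The partial alternating sum Σ_{k=0}^{5} (−1)^k C(14,k) = (−1)^5 C(13,5) = -1287.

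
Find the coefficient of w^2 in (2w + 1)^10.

The general term is C(10,j)·(2w)^j·(1)^(10-j); the w^2 term has j = 2.
C(10,2) = 45.
Coefficient = C(10,2) · 2^2 = 45 · 4 = 180.

180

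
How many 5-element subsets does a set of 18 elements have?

C(18,5) = (18·17·16·15·14) / 5! = 1028160 / 120 = 8568.

8568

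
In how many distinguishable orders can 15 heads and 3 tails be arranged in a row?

Choose positions for the heads: C(18,15) = 816.

816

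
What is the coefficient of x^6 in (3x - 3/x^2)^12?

35075106

General term: C(12,j)·(3x)^j·(-3/x^2)^(12-j), with x-exponent 1j − 2(12−j) = 3j − 24.
Set 3j − 24 = 6: j = 10.
C(12,10) = 66; 3^10 = 59049; (-3)^2 = 9.
Coefficient = 66 · 59049 · 9 = 35075106.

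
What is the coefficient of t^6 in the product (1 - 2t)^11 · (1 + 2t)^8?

Coefficient of t^6 = Σ_{j} C(11,j)·(-2)^j·C(8,6-j)·2^(6-j) for j from 0 to 6.
= 1792 + (-39424) + 246400 + (-591360) + 591360 + (-236544) + 29568 = 1792.

1792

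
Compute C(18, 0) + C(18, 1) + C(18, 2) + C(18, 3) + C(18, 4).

1 + 18 + 153 + 816 + 3060 = 4048.

4048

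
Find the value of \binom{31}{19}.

141120525

C(31,19) = C(31,12) by symmetry.
C(31,12) = (31·30·29·28·27·26·25·24·23·22·21·20) / 12! = 67596957267840000 / 479001600 = 141120525.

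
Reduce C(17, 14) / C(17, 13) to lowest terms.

C(n,k+1)/C(n,k) = (n−k)/(k+1) = (17−13)/(13+1) = 4/14 = 2/7.

2/7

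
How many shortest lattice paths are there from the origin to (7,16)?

Each path is a sequence of 23 steps with 7 rights: C(23,7) = 245157.

245157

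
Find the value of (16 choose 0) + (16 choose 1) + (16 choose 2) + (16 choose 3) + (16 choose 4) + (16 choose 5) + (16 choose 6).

1 + 16 + 120 + 560 + 1820 + 4368 + 8008 = 14893.

14893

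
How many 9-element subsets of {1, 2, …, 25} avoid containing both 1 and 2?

1797818

All 9-subsets: C(25,9) = 2042975. Those containing both fixed elements: C(23,7) = 245157.
2042975 − 245157 = 1797818.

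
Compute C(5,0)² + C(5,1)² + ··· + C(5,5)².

Σ C(5,j)² is the coefficient of x^5 in (1+x)^5(1+x)^5 = (1+x)^10, i.e. C(10,5) = 252.

252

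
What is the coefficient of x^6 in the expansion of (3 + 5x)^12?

The general term is C(12,j)·(3)^j·(5x)^(12-j); the x^6 term has j = 6.
C(12,6) = 924.
Coefficient = C(12,6) · 3^6 · 5^6 = 924 · 729 · 15625 = 10524937500.

10524937500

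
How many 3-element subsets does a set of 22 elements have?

1540

C(22,3) = (22·21·20) / 3! = 9240 / 6 = 1540.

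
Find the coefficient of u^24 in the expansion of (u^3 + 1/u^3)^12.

66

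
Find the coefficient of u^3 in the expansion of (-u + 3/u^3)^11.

-495

General term: C(11,j)·(-u)^j·(3/u^3)^(11-j), with u-exponent 1j − 3(11−j) = 4j − 33.
Set 4j − 33 = 3: j = 9.
C(11,9) = 55; (-1)^9 = -1; 3^2 = 9.
Coefficient = 55 · (-1) · 9 = -495.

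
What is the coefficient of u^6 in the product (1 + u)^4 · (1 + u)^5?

Coefficient of u^6 = Σ_{j} C(4,j)·C(5,6-j) for j from 1 to 4.
= 4 + 30 + 40 + 10 = 84.

84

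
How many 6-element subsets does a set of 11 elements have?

462

C(11,6) = C(11,5) by symmetry.
C(11,5) = (11·10·9·8·7) / 5! = 55440 / 120 = 462.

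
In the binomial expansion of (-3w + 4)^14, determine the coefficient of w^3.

-41221619712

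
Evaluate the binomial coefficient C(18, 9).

48620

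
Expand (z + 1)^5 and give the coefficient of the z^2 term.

The general term is C(5,j)·(z)^j·(1)^(5-j); the z^2 term has j = 2.
C(5,2) = 10.
Coefficient = C(5,2) = 10.

10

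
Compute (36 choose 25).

600805296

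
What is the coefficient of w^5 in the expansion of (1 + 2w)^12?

The general term is C(12,j)·(1)^j·(2w)^(12-j); the w^5 term has j = 7.
C(12,7) = 792.
Coefficient = C(12,7) · 2^5 = 792 · 32 = 25344.

25344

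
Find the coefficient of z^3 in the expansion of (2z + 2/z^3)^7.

General term: C(7,j)·(2z)^j·(2/z^3)^(7-j), with z-exponent 1j − 3(7−j) = 4j − 21.
Set 4j − 21 = 3: j = 6.
C(7,6) = 7; 2^6 = 64; 2^1 = 2.
Coefficient = 7 · 64 · 2 = 896.

896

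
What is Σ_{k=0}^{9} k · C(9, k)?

Since k·C(9,k) = 9·C(8,k−1), the sum is 9·2^8 = 9·256 = 2304.

2304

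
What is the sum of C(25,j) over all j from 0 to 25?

Setting x = 1 in (1+x)^25 gives Σ C(25,j) = 2^25 = 33554432.

33554432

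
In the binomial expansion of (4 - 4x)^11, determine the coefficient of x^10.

46137344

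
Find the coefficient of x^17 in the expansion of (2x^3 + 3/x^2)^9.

General term: C(9,j)·(2x^3)^j·(3/x^2)^(9-j), with x-exponent 3j − 2(9−j) = 5j − 18.
Set 5j − 18 = 17: j = 7.
C(9,7) = 36; 2^7 = 128; 3^2 = 9.
Coefficient = 36 · 128 · 9 = 41472.

41472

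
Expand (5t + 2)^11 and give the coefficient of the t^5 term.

92400000

The general term is C(11,j)·(5t)^j·(2)^(11-j); the t^5 term has j = 5.
C(11,5) = 462.
Coefficient = C(11,5) · 5^5 · 2^6 = 462 · 3125 · 64 = 92400000.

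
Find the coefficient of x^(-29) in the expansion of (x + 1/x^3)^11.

General term: C(11,j)·(x)^j·(1/x^3)^(11-j), with x-exponent 1j − 3(11−j) = 4j − 33.
Set 4j − 33 = -29: j = 1.
C(11,1) = 11; 1^1 = 1; 1^10 = 1.
Coefficient = 11 · 1 · 1 = 11.

11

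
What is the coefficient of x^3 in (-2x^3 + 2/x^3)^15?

210862080

General term: C(15,j)·(-2x^3)^j·(2/x^3)^(15-j), with x-exponent 3j − 3(15−j) = 6j − 45.
Set 6j − 45 = 3: j = 8.
C(15,8) = 6435; (-2)^8 = 256; 2^7 = 128.
Coefficient = 6435 · 256 · 128 = 210862080.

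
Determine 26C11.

C(26,11) = (26·25·24·23·22·21·20·19·18·17·16) / 11! = 308403583488000 / 39916800 = 7726160.

7726160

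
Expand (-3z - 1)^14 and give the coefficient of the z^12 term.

The general term is C(14,j)·(-3z)^j·(-1)^(14-j); the z^12 term has j = 12.
C(14,12) = 91.
Coefficient = C(14,12) · (-3)^12 = 91 · 531441 = 48361131.

48361131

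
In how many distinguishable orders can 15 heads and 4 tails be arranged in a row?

Choose positions for the heads: C(19,15) = 3876.

3876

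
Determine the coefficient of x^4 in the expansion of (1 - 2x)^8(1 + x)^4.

-63

Coefficient of x^4 = Σ_{j} C(8,j)·(-2)^j·C(4,4-j)·1^(4-j) for j from 0 to 4.
= 1 + (-64) + 672 + (-1792) + 1120 = -63.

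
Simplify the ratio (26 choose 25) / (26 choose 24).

2/25

C(n,k+1)/C(n,k) = (n−k)/(k+1) = (26−24)/(24+1) = 2/25.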